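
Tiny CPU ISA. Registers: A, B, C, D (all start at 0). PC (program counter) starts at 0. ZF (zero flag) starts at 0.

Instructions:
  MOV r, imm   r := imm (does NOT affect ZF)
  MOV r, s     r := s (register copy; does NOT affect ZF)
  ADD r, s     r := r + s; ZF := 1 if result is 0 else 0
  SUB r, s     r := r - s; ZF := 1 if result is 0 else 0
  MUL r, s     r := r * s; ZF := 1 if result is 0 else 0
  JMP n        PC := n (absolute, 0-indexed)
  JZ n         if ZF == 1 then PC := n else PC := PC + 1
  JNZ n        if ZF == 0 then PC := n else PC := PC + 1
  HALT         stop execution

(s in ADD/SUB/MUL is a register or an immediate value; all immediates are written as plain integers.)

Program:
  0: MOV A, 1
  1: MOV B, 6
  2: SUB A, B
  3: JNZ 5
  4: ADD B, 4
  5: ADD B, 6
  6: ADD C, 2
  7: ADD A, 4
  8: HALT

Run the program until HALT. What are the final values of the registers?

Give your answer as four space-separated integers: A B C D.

Answer: -1 12 2 0

Derivation:
Step 1: PC=0 exec 'MOV A, 1'. After: A=1 B=0 C=0 D=0 ZF=0 PC=1
Step 2: PC=1 exec 'MOV B, 6'. After: A=1 B=6 C=0 D=0 ZF=0 PC=2
Step 3: PC=2 exec 'SUB A, B'. After: A=-5 B=6 C=0 D=0 ZF=0 PC=3
Step 4: PC=3 exec 'JNZ 5'. After: A=-5 B=6 C=0 D=0 ZF=0 PC=5
Step 5: PC=5 exec 'ADD B, 6'. After: A=-5 B=12 C=0 D=0 ZF=0 PC=6
Step 6: PC=6 exec 'ADD C, 2'. After: A=-5 B=12 C=2 D=0 ZF=0 PC=7
Step 7: PC=7 exec 'ADD A, 4'. After: A=-1 B=12 C=2 D=0 ZF=0 PC=8
Step 8: PC=8 exec 'HALT'. After: A=-1 B=12 C=2 D=0 ZF=0 PC=8 HALTED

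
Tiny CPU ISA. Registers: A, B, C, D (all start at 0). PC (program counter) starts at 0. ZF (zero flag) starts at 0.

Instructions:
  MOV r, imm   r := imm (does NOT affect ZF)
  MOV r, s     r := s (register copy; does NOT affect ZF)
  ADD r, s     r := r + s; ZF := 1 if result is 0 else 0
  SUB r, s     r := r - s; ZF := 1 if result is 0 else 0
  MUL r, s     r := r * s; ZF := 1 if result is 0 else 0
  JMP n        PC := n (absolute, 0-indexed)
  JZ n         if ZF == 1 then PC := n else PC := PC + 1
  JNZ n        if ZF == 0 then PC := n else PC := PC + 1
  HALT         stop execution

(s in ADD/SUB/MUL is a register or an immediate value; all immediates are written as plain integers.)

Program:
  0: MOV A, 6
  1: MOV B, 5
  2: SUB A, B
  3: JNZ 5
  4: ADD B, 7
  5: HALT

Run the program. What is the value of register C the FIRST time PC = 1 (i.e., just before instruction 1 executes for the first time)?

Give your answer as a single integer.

Step 1: PC=0 exec 'MOV A, 6'. After: A=6 B=0 C=0 D=0 ZF=0 PC=1
First time PC=1: C=0

0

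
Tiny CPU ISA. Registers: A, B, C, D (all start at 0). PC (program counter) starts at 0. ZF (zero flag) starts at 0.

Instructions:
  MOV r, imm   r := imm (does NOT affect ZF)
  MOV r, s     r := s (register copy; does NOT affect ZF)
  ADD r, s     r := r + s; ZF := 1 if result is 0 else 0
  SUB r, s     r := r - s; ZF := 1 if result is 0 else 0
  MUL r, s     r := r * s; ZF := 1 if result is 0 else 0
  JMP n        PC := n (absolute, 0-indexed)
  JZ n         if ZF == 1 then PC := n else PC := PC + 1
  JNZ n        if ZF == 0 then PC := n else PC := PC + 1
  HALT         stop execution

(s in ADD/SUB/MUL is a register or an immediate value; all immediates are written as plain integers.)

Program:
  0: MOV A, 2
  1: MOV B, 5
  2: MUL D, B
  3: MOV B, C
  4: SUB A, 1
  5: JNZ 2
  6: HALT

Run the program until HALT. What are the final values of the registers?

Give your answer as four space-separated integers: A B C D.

Answer: 0 0 0 0

Derivation:
Step 1: PC=0 exec 'MOV A, 2'. After: A=2 B=0 C=0 D=0 ZF=0 PC=1
Step 2: PC=1 exec 'MOV B, 5'. After: A=2 B=5 C=0 D=0 ZF=0 PC=2
Step 3: PC=2 exec 'MUL D, B'. After: A=2 B=5 C=0 D=0 ZF=1 PC=3
Step 4: PC=3 exec 'MOV B, C'. After: A=2 B=0 C=0 D=0 ZF=1 PC=4
Step 5: PC=4 exec 'SUB A, 1'. After: A=1 B=0 C=0 D=0 ZF=0 PC=5
Step 6: PC=5 exec 'JNZ 2'. After: A=1 B=0 C=0 D=0 ZF=0 PC=2
Step 7: PC=2 exec 'MUL D, B'. After: A=1 B=0 C=0 D=0 ZF=1 PC=3
Step 8: PC=3 exec 'MOV B, C'. After: A=1 B=0 C=0 D=0 ZF=1 PC=4
Step 9: PC=4 exec 'SUB A, 1'. After: A=0 B=0 C=0 D=0 ZF=1 PC=5
Step 10: PC=5 exec 'JNZ 2'. After: A=0 B=0 C=0 D=0 ZF=1 PC=6
Step 11: PC=6 exec 'HALT'. After: A=0 B=0 C=0 D=0 ZF=1 PC=6 HALTED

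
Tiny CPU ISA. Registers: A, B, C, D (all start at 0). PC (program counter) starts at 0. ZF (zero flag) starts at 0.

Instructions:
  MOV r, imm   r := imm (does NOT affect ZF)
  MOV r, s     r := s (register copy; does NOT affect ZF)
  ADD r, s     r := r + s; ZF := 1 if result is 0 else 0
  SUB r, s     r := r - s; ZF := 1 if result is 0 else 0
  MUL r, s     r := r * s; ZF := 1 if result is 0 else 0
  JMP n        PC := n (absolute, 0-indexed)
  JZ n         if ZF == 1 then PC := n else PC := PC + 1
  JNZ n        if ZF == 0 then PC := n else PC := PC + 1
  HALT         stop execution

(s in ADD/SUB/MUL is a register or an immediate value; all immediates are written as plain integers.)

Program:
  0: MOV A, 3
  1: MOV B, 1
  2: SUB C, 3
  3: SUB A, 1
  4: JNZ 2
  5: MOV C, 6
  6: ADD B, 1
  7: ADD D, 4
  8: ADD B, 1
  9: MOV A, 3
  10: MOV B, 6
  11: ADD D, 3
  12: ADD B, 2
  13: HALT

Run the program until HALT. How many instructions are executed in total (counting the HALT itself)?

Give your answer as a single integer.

Answer: 20

Derivation:
Step 1: PC=0 exec 'MOV A, 3'. After: A=3 B=0 C=0 D=0 ZF=0 PC=1
Step 2: PC=1 exec 'MOV B, 1'. After: A=3 B=1 C=0 D=0 ZF=0 PC=2
Step 3: PC=2 exec 'SUB C, 3'. After: A=3 B=1 C=-3 D=0 ZF=0 PC=3
Step 4: PC=3 exec 'SUB A, 1'. After: A=2 B=1 C=-3 D=0 ZF=0 PC=4
Step 5: PC=4 exec 'JNZ 2'. After: A=2 B=1 C=-3 D=0 ZF=0 PC=2
Step 6: PC=2 exec 'SUB C, 3'. After: A=2 B=1 C=-6 D=0 ZF=0 PC=3
Step 7: PC=3 exec 'SUB A, 1'. After: A=1 B=1 C=-6 D=0 ZF=0 PC=4
Step 8: PC=4 exec 'JNZ 2'. After: A=1 B=1 C=-6 D=0 ZF=0 PC=2
Step 9: PC=2 exec 'SUB C, 3'. After: A=1 B=1 C=-9 D=0 ZF=0 PC=3
Step 10: PC=3 exec 'SUB A, 1'. After: A=0 B=1 C=-9 D=0 ZF=1 PC=4
Step 11: PC=4 exec 'JNZ 2'. After: A=0 B=1 C=-9 D=0 ZF=1 PC=5
Step 12: PC=5 exec 'MOV C, 6'. After: A=0 B=1 C=6 D=0 ZF=1 PC=6
Step 13: PC=6 exec 'ADD B, 1'. After: A=0 B=2 C=6 D=0 ZF=0 PC=7
Step 14: PC=7 exec 'ADD D, 4'. After: A=0 B=2 C=6 D=4 ZF=0 PC=8
Step 15: PC=8 exec 'ADD B, 1'. After: A=0 B=3 C=6 D=4 ZF=0 PC=9
Step 16: PC=9 exec 'MOV A, 3'. After: A=3 B=3 C=6 D=4 ZF=0 PC=10
Step 17: PC=10 exec 'MOV B, 6'. After: A=3 B=6 C=6 D=4 ZF=0 PC=11
Step 18: PC=11 exec 'ADD D, 3'. After: A=3 B=6 C=6 D=7 ZF=0 PC=12
Step 19: PC=12 exec 'ADD B, 2'. After: A=3 B=8 C=6 D=7 ZF=0 PC=13
Step 20: PC=13 exec 'HALT'. After: A=3 B=8 C=6 D=7 ZF=0 PC=13 HALTED
Total instructions executed: 20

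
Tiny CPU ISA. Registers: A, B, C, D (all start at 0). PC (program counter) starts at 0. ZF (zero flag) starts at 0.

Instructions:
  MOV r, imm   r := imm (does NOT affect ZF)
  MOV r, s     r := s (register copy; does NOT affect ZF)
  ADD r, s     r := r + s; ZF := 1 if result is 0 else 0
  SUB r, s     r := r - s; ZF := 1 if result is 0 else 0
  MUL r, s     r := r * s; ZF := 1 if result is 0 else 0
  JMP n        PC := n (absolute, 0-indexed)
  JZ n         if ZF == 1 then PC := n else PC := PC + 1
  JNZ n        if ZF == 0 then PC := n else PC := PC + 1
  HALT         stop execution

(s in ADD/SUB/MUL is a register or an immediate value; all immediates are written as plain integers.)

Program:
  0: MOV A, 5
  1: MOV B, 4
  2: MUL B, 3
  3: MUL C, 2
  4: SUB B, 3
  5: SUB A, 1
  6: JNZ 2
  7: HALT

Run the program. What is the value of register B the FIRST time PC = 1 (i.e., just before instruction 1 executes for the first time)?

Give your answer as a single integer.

Step 1: PC=0 exec 'MOV A, 5'. After: A=5 B=0 C=0 D=0 ZF=0 PC=1
First time PC=1: B=0

0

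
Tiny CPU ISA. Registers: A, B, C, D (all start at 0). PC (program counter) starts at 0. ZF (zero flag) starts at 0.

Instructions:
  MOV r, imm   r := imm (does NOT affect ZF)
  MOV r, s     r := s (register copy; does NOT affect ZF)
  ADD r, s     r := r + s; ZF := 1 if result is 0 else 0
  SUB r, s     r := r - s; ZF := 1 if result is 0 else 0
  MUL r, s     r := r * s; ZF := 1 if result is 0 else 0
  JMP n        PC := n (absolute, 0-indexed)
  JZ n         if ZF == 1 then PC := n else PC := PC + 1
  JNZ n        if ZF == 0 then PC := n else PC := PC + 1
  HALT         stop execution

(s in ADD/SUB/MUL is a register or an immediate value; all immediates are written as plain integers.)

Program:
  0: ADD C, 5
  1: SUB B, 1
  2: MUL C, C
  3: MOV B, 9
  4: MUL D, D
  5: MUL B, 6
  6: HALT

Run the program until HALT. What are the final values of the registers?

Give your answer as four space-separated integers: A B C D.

Answer: 0 54 25 0

Derivation:
Step 1: PC=0 exec 'ADD C, 5'. After: A=0 B=0 C=5 D=0 ZF=0 PC=1
Step 2: PC=1 exec 'SUB B, 1'. After: A=0 B=-1 C=5 D=0 ZF=0 PC=2
Step 3: PC=2 exec 'MUL C, C'. After: A=0 B=-1 C=25 D=0 ZF=0 PC=3
Step 4: PC=3 exec 'MOV B, 9'. After: A=0 B=9 C=25 D=0 ZF=0 PC=4
Step 5: PC=4 exec 'MUL D, D'. After: A=0 B=9 C=25 D=0 ZF=1 PC=5
Step 6: PC=5 exec 'MUL B, 6'. After: A=0 B=54 C=25 D=0 ZF=0 PC=6
Step 7: PC=6 exec 'HALT'. After: A=0 B=54 C=25 D=0 ZF=0 PC=6 HALTED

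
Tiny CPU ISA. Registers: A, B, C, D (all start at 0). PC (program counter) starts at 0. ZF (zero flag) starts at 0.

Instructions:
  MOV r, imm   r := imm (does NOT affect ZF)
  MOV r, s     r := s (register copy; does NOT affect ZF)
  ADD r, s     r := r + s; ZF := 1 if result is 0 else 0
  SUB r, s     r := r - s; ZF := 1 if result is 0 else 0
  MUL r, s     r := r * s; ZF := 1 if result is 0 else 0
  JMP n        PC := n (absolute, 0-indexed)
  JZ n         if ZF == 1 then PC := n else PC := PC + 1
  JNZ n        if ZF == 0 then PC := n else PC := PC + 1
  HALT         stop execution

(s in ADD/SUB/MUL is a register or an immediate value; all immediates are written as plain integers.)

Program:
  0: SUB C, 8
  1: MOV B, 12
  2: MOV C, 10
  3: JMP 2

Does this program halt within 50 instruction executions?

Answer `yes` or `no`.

Answer: no

Derivation:
Step 1: PC=0 exec 'SUB C, 8'. After: A=0 B=0 C=-8 D=0 ZF=0 PC=1
Step 2: PC=1 exec 'MOV B, 12'. After: A=0 B=12 C=-8 D=0 ZF=0 PC=2
Step 3: PC=2 exec 'MOV C, 10'. After: A=0 B=12 C=10 D=0 ZF=0 PC=3
Step 4: PC=3 exec 'JMP 2'. After: A=0 B=12 C=10 D=0 ZF=0 PC=2
Step 5: PC=2 exec 'MOV C, 10'. After: A=0 B=12 C=10 D=0 ZF=0 PC=3
State after step 5 equals state after step 3: the program is in a cycle of length 2 and will never halt.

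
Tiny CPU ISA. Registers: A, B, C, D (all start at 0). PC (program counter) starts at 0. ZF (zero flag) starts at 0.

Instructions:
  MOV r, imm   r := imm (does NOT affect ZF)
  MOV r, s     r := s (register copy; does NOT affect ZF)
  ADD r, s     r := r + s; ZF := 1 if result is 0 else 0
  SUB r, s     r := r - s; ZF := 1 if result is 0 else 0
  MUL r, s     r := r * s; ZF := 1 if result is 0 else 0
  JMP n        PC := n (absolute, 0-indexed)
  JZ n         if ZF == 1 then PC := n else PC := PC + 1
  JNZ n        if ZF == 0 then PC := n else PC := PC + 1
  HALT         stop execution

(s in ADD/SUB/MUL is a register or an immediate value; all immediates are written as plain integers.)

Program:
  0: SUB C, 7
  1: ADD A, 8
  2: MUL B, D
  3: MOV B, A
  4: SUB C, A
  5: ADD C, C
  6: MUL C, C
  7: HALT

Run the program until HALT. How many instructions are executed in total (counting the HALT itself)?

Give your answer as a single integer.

Step 1: PC=0 exec 'SUB C, 7'. After: A=0 B=0 C=-7 D=0 ZF=0 PC=1
Step 2: PC=1 exec 'ADD A, 8'. After: A=8 B=0 C=-7 D=0 ZF=0 PC=2
Step 3: PC=2 exec 'MUL B, D'. After: A=8 B=0 C=-7 D=0 ZF=1 PC=3
Step 4: PC=3 exec 'MOV B, A'. After: A=8 B=8 C=-7 D=0 ZF=1 PC=4
Step 5: PC=4 exec 'SUB C, A'. After: A=8 B=8 C=-15 D=0 ZF=0 PC=5
Step 6: PC=5 exec 'ADD C, C'. After: A=8 B=8 C=-30 D=0 ZF=0 PC=6
Step 7: PC=6 exec 'MUL C, C'. After: A=8 B=8 C=900 D=0 ZF=0 PC=7
Step 8: PC=7 exec 'HALT'. After: A=8 B=8 C=900 D=0 ZF=0 PC=7 HALTED
Total instructions executed: 8

Answer: 8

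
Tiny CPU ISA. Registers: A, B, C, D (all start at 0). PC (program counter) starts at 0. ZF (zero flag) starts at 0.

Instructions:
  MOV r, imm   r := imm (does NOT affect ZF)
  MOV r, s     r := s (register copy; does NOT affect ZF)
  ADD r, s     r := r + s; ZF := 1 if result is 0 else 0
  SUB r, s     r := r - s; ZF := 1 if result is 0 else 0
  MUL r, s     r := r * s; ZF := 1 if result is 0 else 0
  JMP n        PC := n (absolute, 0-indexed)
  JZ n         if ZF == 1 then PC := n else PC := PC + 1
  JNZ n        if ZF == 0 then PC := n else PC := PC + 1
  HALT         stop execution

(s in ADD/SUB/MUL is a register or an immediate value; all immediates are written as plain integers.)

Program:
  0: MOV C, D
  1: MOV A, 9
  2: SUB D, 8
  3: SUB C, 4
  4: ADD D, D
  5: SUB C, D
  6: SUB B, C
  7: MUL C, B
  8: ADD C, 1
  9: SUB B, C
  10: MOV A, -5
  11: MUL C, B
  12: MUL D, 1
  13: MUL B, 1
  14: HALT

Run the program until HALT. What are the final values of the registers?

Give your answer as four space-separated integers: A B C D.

Step 1: PC=0 exec 'MOV C, D'. After: A=0 B=0 C=0 D=0 ZF=0 PC=1
Step 2: PC=1 exec 'MOV A, 9'. After: A=9 B=0 C=0 D=0 ZF=0 PC=2
Step 3: PC=2 exec 'SUB D, 8'. After: A=9 B=0 C=0 D=-8 ZF=0 PC=3
Step 4: PC=3 exec 'SUB C, 4'. After: A=9 B=0 C=-4 D=-8 ZF=0 PC=4
Step 5: PC=4 exec 'ADD D, D'. After: A=9 B=0 C=-4 D=-16 ZF=0 PC=5
Step 6: PC=5 exec 'SUB C, D'. After: A=9 B=0 C=12 D=-16 ZF=0 PC=6
Step 7: PC=6 exec 'SUB B, C'. After: A=9 B=-12 C=12 D=-16 ZF=0 PC=7
Step 8: PC=7 exec 'MUL C, B'. After: A=9 B=-12 C=-144 D=-16 ZF=0 PC=8
Step 9: PC=8 exec 'ADD C, 1'. After: A=9 B=-12 C=-143 D=-16 ZF=0 PC=9
Step 10: PC=9 exec 'SUB B, C'. After: A=9 B=131 C=-143 D=-16 ZF=0 PC=10
Step 11: PC=10 exec 'MOV A, -5'. After: A=-5 B=131 C=-143 D=-16 ZF=0 PC=11
Step 12: PC=11 exec 'MUL C, B'. After: A=-5 B=131 C=-18733 D=-16 ZF=0 PC=12
Step 13: PC=12 exec 'MUL D, 1'. After: A=-5 B=131 C=-18733 D=-16 ZF=0 PC=13
Step 14: PC=13 exec 'MUL B, 1'. After: A=-5 B=131 C=-18733 D=-16 ZF=0 PC=14
Step 15: PC=14 exec 'HALT'. After: A=-5 B=131 C=-18733 D=-16 ZF=0 PC=14 HALTED

Answer: -5 131 -18733 -16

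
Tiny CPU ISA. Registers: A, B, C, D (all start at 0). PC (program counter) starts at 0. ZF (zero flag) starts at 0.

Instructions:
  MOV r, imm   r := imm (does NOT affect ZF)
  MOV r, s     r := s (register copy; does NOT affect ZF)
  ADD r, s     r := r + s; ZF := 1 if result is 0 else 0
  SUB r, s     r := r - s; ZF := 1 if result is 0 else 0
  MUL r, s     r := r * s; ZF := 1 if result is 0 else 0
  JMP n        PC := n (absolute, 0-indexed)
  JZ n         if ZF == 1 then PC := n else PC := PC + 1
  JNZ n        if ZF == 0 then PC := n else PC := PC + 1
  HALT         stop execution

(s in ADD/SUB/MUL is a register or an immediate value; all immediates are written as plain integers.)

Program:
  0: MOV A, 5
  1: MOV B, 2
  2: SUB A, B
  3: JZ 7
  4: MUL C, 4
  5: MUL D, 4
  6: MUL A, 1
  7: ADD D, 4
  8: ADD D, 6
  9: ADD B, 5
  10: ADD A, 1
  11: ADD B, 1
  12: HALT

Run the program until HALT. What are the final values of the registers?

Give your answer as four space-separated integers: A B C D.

Answer: 4 8 0 10

Derivation:
Step 1: PC=0 exec 'MOV A, 5'. After: A=5 B=0 C=0 D=0 ZF=0 PC=1
Step 2: PC=1 exec 'MOV B, 2'. After: A=5 B=2 C=0 D=0 ZF=0 PC=2
Step 3: PC=2 exec 'SUB A, B'. After: A=3 B=2 C=0 D=0 ZF=0 PC=3
Step 4: PC=3 exec 'JZ 7'. After: A=3 B=2 C=0 D=0 ZF=0 PC=4
Step 5: PC=4 exec 'MUL C, 4'. After: A=3 B=2 C=0 D=0 ZF=1 PC=5
Step 6: PC=5 exec 'MUL D, 4'. After: A=3 B=2 C=0 D=0 ZF=1 PC=6
Step 7: PC=6 exec 'MUL A, 1'. After: A=3 B=2 C=0 D=0 ZF=0 PC=7
Step 8: PC=7 exec 'ADD D, 4'. After: A=3 B=2 C=0 D=4 ZF=0 PC=8
Step 9: PC=8 exec 'ADD D, 6'. After: A=3 B=2 C=0 D=10 ZF=0 PC=9
Step 10: PC=9 exec 'ADD B, 5'. After: A=3 B=7 C=0 D=10 ZF=0 PC=10
Step 11: PC=10 exec 'ADD A, 1'. After: A=4 B=7 C=0 D=10 ZF=0 PC=11
Step 12: PC=11 exec 'ADD B, 1'. After: A=4 B=8 C=0 D=10 ZF=0 PC=12
Step 13: PC=12 exec 'HALT'. After: A=4 B=8 C=0 D=10 ZF=0 PC=12 HALTED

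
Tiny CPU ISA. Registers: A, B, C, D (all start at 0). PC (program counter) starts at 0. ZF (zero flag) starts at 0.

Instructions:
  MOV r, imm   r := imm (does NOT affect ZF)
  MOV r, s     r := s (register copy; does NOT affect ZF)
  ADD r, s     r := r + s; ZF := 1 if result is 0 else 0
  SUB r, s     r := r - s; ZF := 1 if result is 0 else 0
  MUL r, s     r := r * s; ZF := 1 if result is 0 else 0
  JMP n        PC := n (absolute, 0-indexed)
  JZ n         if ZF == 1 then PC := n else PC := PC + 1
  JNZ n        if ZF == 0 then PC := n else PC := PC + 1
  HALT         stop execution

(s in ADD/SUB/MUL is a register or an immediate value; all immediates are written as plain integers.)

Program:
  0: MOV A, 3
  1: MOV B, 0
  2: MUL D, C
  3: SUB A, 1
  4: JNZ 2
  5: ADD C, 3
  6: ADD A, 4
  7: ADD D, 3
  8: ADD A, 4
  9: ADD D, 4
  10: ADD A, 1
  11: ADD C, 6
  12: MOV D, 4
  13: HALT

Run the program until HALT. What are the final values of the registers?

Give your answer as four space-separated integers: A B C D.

Answer: 9 0 9 4

Derivation:
Step 1: PC=0 exec 'MOV A, 3'. After: A=3 B=0 C=0 D=0 ZF=0 PC=1
Step 2: PC=1 exec 'MOV B, 0'. After: A=3 B=0 C=0 D=0 ZF=0 PC=2
Step 3: PC=2 exec 'MUL D, C'. After: A=3 B=0 C=0 D=0 ZF=1 PC=3
Step 4: PC=3 exec 'SUB A, 1'. After: A=2 B=0 C=0 D=0 ZF=0 PC=4
Step 5: PC=4 exec 'JNZ 2'. After: A=2 B=0 C=0 D=0 ZF=0 PC=2
Step 6: PC=2 exec 'MUL D, C'. After: A=2 B=0 C=0 D=0 ZF=1 PC=3
Step 7: PC=3 exec 'SUB A, 1'. After: A=1 B=0 C=0 D=0 ZF=0 PC=4
Step 8: PC=4 exec 'JNZ 2'. After: A=1 B=0 C=0 D=0 ZF=0 PC=2
Step 9: PC=2 exec 'MUL D, C'. After: A=1 B=0 C=0 D=0 ZF=1 PC=3
Step 10: PC=3 exec 'SUB A, 1'. After: A=0 B=0 C=0 D=0 ZF=1 PC=4
Step 11: PC=4 exec 'JNZ 2'. After: A=0 B=0 C=0 D=0 ZF=1 PC=5
Step 12: PC=5 exec 'ADD C, 3'. After: A=0 B=0 C=3 D=0 ZF=0 PC=6
Step 13: PC=6 exec 'ADD A, 4'. After: A=4 B=0 C=3 D=0 ZF=0 PC=7
Step 14: PC=7 exec 'ADD D, 3'. After: A=4 B=0 C=3 D=3 ZF=0 PC=8
Step 15: PC=8 exec 'ADD A, 4'. After: A=8 B=0 C=3 D=3 ZF=0 PC=9
Step 16: PC=9 exec 'ADD D, 4'. After: A=8 B=0 C=3 D=7 ZF=0 PC=10
Step 17: PC=10 exec 'ADD A, 1'. After: A=9 B=0 C=3 D=7 ZF=0 PC=11
Step 18: PC=11 exec 'ADD C, 6'. After: A=9 B=0 C=9 D=7 ZF=0 PC=12
Step 19: PC=12 exec 'MOV D, 4'. After: A=9 B=0 C=9 D=4 ZF=0 PC=13
Step 20: PC=13 exec 'HALT'. After: A=9 B=0 C=9 D=4 ZF=0 PC=13 HALTED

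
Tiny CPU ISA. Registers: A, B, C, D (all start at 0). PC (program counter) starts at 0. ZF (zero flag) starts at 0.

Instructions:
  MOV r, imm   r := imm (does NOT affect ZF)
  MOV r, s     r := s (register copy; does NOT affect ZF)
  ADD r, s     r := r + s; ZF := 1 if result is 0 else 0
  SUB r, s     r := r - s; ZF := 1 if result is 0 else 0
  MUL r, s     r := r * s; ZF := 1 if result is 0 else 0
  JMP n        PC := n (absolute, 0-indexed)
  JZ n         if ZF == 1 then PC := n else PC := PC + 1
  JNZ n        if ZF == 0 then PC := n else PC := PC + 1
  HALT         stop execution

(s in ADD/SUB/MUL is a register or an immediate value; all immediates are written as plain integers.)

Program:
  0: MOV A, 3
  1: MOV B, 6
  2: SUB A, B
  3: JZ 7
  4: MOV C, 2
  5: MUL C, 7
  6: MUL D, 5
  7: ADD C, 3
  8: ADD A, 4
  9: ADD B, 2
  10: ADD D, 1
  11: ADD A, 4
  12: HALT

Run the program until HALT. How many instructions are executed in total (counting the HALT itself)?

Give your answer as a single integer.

Step 1: PC=0 exec 'MOV A, 3'. After: A=3 B=0 C=0 D=0 ZF=0 PC=1
Step 2: PC=1 exec 'MOV B, 6'. After: A=3 B=6 C=0 D=0 ZF=0 PC=2
Step 3: PC=2 exec 'SUB A, B'. After: A=-3 B=6 C=0 D=0 ZF=0 PC=3
Step 4: PC=3 exec 'JZ 7'. After: A=-3 B=6 C=0 D=0 ZF=0 PC=4
Step 5: PC=4 exec 'MOV C, 2'. After: A=-3 B=6 C=2 D=0 ZF=0 PC=5
Step 6: PC=5 exec 'MUL C, 7'. After: A=-3 B=6 C=14 D=0 ZF=0 PC=6
Step 7: PC=6 exec 'MUL D, 5'. After: A=-3 B=6 C=14 D=0 ZF=1 PC=7
Step 8: PC=7 exec 'ADD C, 3'. After: A=-3 B=6 C=17 D=0 ZF=0 PC=8
Step 9: PC=8 exec 'ADD A, 4'. After: A=1 B=6 C=17 D=0 ZF=0 PC=9
Step 10: PC=9 exec 'ADD B, 2'. After: A=1 B=8 C=17 D=0 ZF=0 PC=10
Step 11: PC=10 exec 'ADD D, 1'. After: A=1 B=8 C=17 D=1 ZF=0 PC=11
Step 12: PC=11 exec 'ADD A, 4'. After: A=5 B=8 C=17 D=1 ZF=0 PC=12
Step 13: PC=12 exec 'HALT'. After: A=5 B=8 C=17 D=1 ZF=0 PC=12 HALTED
Total instructions executed: 13

Answer: 13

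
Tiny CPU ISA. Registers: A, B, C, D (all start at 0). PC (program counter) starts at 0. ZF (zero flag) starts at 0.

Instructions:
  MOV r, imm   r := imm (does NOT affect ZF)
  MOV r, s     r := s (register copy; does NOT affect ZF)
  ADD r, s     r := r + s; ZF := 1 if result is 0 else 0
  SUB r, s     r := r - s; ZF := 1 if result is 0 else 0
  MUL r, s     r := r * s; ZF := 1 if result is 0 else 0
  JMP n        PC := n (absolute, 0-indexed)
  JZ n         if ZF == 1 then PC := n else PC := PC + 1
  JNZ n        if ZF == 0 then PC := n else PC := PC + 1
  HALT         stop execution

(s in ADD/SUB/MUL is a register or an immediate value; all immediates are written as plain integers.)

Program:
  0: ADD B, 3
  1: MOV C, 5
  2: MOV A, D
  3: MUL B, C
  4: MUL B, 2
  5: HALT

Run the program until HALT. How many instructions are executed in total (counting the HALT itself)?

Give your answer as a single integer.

Answer: 6

Derivation:
Step 1: PC=0 exec 'ADD B, 3'. After: A=0 B=3 C=0 D=0 ZF=0 PC=1
Step 2: PC=1 exec 'MOV C, 5'. After: A=0 B=3 C=5 D=0 ZF=0 PC=2
Step 3: PC=2 exec 'MOV A, D'. After: A=0 B=3 C=5 D=0 ZF=0 PC=3
Step 4: PC=3 exec 'MUL B, C'. After: A=0 B=15 C=5 D=0 ZF=0 PC=4
Step 5: PC=4 exec 'MUL B, 2'. After: A=0 B=30 C=5 D=0 ZF=0 PC=5
Step 6: PC=5 exec 'HALT'. After: A=0 B=30 C=5 D=0 ZF=0 PC=5 HALTED
Total instructions executed: 6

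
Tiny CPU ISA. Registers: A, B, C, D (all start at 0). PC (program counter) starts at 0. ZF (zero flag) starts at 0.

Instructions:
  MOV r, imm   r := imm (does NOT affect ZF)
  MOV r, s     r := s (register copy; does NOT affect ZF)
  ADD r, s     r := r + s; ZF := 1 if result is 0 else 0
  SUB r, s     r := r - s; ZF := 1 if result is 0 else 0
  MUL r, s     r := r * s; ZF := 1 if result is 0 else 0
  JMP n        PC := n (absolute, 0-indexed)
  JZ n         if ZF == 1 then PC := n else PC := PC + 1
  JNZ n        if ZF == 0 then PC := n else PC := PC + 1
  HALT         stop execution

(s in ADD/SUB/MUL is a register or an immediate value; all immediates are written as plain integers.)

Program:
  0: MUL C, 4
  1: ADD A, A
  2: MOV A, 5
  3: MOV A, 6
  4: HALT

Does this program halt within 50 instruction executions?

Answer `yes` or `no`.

Answer: yes

Derivation:
Step 1: PC=0 exec 'MUL C, 4'. After: A=0 B=0 C=0 D=0 ZF=1 PC=1
Step 2: PC=1 exec 'ADD A, A'. After: A=0 B=0 C=0 D=0 ZF=1 PC=2
Step 3: PC=2 exec 'MOV A, 5'. After: A=5 B=0 C=0 D=0 ZF=1 PC=3
Step 4: PC=3 exec 'MOV A, 6'. After: A=6 B=0 C=0 D=0 ZF=1 PC=4
Step 5: PC=4 exec 'HALT'. After: A=6 B=0 C=0 D=0 ZF=1 PC=4 HALTED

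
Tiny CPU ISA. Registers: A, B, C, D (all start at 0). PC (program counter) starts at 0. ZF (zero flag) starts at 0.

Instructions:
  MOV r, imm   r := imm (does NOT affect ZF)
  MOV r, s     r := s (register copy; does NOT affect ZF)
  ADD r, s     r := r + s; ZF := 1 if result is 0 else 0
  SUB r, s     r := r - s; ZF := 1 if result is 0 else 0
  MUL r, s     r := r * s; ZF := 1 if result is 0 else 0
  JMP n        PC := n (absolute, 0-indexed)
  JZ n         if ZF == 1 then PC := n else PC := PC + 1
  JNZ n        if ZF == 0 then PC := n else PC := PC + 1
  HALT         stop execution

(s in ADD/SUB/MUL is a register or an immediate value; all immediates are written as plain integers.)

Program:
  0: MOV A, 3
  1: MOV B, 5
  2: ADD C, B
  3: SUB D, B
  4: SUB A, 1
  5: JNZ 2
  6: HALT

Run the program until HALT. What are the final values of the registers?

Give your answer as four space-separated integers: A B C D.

Answer: 0 5 15 -15

Derivation:
Step 1: PC=0 exec 'MOV A, 3'. After: A=3 B=0 C=0 D=0 ZF=0 PC=1
Step 2: PC=1 exec 'MOV B, 5'. After: A=3 B=5 C=0 D=0 ZF=0 PC=2
Step 3: PC=2 exec 'ADD C, B'. After: A=3 B=5 C=5 D=0 ZF=0 PC=3
Step 4: PC=3 exec 'SUB D, B'. After: A=3 B=5 C=5 D=-5 ZF=0 PC=4
Step 5: PC=4 exec 'SUB A, 1'. After: A=2 B=5 C=5 D=-5 ZF=0 PC=5
Step 6: PC=5 exec 'JNZ 2'. After: A=2 B=5 C=5 D=-5 ZF=0 PC=2
Step 7: PC=2 exec 'ADD C, B'. After: A=2 B=5 C=10 D=-5 ZF=0 PC=3
Step 8: PC=3 exec 'SUB D, B'. After: A=2 B=5 C=10 D=-10 ZF=0 PC=4
Step 9: PC=4 exec 'SUB A, 1'. After: A=1 B=5 C=10 D=-10 ZF=0 PC=5
Step 10: PC=5 exec 'JNZ 2'. After: A=1 B=5 C=10 D=-10 ZF=0 PC=2
Step 11: PC=2 exec 'ADD C, B'. After: A=1 B=5 C=15 D=-10 ZF=0 PC=3
Step 12: PC=3 exec 'SUB D, B'. After: A=1 B=5 C=15 D=-15 ZF=0 PC=4
Step 13: PC=4 exec 'SUB A, 1'. After: A=0 B=5 C=15 D=-15 ZF=1 PC=5
Step 14: PC=5 exec 'JNZ 2'. After: A=0 B=5 C=15 D=-15 ZF=1 PC=6
Step 15: PC=6 exec 'HALT'. After: A=0 B=5 C=15 D=-15 ZF=1 PC=6 HALTED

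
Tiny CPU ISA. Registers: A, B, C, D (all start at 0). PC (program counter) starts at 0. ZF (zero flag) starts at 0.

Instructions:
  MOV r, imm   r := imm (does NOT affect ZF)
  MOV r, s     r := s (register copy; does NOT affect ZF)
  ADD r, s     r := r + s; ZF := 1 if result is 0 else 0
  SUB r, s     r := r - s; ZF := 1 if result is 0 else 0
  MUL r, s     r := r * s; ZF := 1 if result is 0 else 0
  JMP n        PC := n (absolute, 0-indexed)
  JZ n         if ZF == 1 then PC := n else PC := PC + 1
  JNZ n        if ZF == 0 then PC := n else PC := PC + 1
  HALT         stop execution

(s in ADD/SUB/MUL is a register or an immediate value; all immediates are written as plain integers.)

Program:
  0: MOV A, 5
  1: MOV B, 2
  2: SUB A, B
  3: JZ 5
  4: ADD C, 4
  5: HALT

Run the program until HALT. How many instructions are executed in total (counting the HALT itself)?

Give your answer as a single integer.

Step 1: PC=0 exec 'MOV A, 5'. After: A=5 B=0 C=0 D=0 ZF=0 PC=1
Step 2: PC=1 exec 'MOV B, 2'. After: A=5 B=2 C=0 D=0 ZF=0 PC=2
Step 3: PC=2 exec 'SUB A, B'. After: A=3 B=2 C=0 D=0 ZF=0 PC=3
Step 4: PC=3 exec 'JZ 5'. After: A=3 B=2 C=0 D=0 ZF=0 PC=4
Step 5: PC=4 exec 'ADD C, 4'. After: A=3 B=2 C=4 D=0 ZF=0 PC=5
Step 6: PC=5 exec 'HALT'. After: A=3 B=2 C=4 D=0 ZF=0 PC=5 HALTED
Total instructions executed: 6

Answer: 6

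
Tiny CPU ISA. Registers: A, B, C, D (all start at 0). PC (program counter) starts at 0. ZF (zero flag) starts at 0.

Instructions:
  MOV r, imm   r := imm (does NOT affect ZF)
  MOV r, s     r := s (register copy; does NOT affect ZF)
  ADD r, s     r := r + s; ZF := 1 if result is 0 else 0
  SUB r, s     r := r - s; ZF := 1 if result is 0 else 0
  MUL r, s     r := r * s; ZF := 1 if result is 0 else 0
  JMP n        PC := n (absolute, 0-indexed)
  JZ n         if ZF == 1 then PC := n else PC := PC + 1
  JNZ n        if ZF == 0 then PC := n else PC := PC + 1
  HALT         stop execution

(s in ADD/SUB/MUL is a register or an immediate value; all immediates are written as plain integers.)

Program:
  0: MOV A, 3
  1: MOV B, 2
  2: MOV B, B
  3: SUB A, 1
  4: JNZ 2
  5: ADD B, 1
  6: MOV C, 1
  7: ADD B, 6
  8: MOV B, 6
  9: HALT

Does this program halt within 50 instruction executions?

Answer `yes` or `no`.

Step 1: PC=0 exec 'MOV A, 3'. After: A=3 B=0 C=0 D=0 ZF=0 PC=1
Step 2: PC=1 exec 'MOV B, 2'. After: A=3 B=2 C=0 D=0 ZF=0 PC=2
Step 3: PC=2 exec 'MOV B, B'. After: A=3 B=2 C=0 D=0 ZF=0 PC=3
Step 4: PC=3 exec 'SUB A, 1'. After: A=2 B=2 C=0 D=0 ZF=0 PC=4
Step 5: PC=4 exec 'JNZ 2'. After: A=2 B=2 C=0 D=0 ZF=0 PC=2
Step 6: PC=2 exec 'MOV B, B'. After: A=2 B=2 C=0 D=0 ZF=0 PC=3
Step 7: PC=3 exec 'SUB A, 1'. After: A=1 B=2 C=0 D=0 ZF=0 PC=4
Step 8: PC=4 exec 'JNZ 2'. After: A=1 B=2 C=0 D=0 ZF=0 PC=2
Step 9: PC=2 exec 'MOV B, B'. After: A=1 B=2 C=0 D=0 ZF=0 PC=3
Step 10: PC=3 exec 'SUB A, 1'. After: A=0 B=2 C=0 D=0 ZF=1 PC=4
Step 11: PC=4 exec 'JNZ 2'. After: A=0 B=2 C=0 D=0 ZF=1 PC=5
Step 12: PC=5 exec 'ADD B, 1'. After: A=0 B=3 C=0 D=0 ZF=0 PC=6
Step 13: PC=6 exec 'MOV C, 1'. After: A=0 B=3 C=1 D=0 ZF=0 PC=7
Step 14: PC=7 exec 'ADD B, 6'. After: A=0 B=9 C=1 D=0 ZF=0 PC=8
Step 15: PC=8 exec 'MOV B, 6'. After: A=0 B=6 C=1 D=0 ZF=0 PC=9
Step 16: PC=9 exec 'HALT'. After: A=0 B=6 C=1 D=0 ZF=0 PC=9 HALTED

Answer: yes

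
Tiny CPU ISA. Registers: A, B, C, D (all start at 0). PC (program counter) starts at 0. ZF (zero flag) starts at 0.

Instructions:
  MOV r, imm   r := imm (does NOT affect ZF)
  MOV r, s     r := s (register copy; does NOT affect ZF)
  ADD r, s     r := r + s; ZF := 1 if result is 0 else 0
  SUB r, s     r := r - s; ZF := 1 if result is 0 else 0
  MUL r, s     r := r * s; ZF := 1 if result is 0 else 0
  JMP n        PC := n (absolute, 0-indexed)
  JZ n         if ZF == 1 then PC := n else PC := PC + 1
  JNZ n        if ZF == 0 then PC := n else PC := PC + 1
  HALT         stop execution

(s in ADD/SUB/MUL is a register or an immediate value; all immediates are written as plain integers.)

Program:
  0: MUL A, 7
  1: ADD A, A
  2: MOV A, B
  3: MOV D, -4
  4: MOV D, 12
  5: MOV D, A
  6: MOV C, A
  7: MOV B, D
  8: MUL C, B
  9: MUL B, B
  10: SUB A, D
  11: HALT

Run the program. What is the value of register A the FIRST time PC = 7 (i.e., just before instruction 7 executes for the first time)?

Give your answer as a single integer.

Step 1: PC=0 exec 'MUL A, 7'. After: A=0 B=0 C=0 D=0 ZF=1 PC=1
Step 2: PC=1 exec 'ADD A, A'. After: A=0 B=0 C=0 D=0 ZF=1 PC=2
Step 3: PC=2 exec 'MOV A, B'. After: A=0 B=0 C=0 D=0 ZF=1 PC=3
Step 4: PC=3 exec 'MOV D, -4'. After: A=0 B=0 C=0 D=-4 ZF=1 PC=4
Step 5: PC=4 exec 'MOV D, 12'. After: A=0 B=0 C=0 D=12 ZF=1 PC=5
Step 6: PC=5 exec 'MOV D, A'. After: A=0 B=0 C=0 D=0 ZF=1 PC=6
Step 7: PC=6 exec 'MOV C, A'. After: A=0 B=0 C=0 D=0 ZF=1 PC=7
First time PC=7: A=0

0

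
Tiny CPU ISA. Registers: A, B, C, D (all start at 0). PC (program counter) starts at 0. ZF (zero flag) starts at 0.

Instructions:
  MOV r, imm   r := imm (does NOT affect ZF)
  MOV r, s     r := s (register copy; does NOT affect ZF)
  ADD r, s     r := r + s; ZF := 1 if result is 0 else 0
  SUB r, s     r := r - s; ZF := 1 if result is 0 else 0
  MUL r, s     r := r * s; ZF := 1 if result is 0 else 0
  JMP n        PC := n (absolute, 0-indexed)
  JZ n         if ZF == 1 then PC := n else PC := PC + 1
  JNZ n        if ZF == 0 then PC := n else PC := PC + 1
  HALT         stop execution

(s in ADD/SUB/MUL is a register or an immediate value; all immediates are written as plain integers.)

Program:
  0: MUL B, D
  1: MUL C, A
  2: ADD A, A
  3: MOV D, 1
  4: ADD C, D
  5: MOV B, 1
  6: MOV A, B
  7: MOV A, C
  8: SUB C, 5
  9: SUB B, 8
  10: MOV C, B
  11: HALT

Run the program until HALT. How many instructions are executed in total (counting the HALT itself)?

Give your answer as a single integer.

Answer: 12

Derivation:
Step 1: PC=0 exec 'MUL B, D'. After: A=0 B=0 C=0 D=0 ZF=1 PC=1
Step 2: PC=1 exec 'MUL C, A'. After: A=0 B=0 C=0 D=0 ZF=1 PC=2
Step 3: PC=2 exec 'ADD A, A'. After: A=0 B=0 C=0 D=0 ZF=1 PC=3
Step 4: PC=3 exec 'MOV D, 1'. After: A=0 B=0 C=0 D=1 ZF=1 PC=4
Step 5: PC=4 exec 'ADD C, D'. After: A=0 B=0 C=1 D=1 ZF=0 PC=5
Step 6: PC=5 exec 'MOV B, 1'. After: A=0 B=1 C=1 D=1 ZF=0 PC=6
Step 7: PC=6 exec 'MOV A, B'. After: A=1 B=1 C=1 D=1 ZF=0 PC=7
Step 8: PC=7 exec 'MOV A, C'. After: A=1 B=1 C=1 D=1 ZF=0 PC=8
Step 9: PC=8 exec 'SUB C, 5'. After: A=1 B=1 C=-4 D=1 ZF=0 PC=9
Step 10: PC=9 exec 'SUB B, 8'. After: A=1 B=-7 C=-4 D=1 ZF=0 PC=10
Step 11: PC=10 exec 'MOV C, B'. After: A=1 B=-7 C=-7 D=1 ZF=0 PC=11
Step 12: PC=11 exec 'HALT'. After: A=1 B=-7 C=-7 D=1 ZF=0 PC=11 HALTED
Total instructions executed: 12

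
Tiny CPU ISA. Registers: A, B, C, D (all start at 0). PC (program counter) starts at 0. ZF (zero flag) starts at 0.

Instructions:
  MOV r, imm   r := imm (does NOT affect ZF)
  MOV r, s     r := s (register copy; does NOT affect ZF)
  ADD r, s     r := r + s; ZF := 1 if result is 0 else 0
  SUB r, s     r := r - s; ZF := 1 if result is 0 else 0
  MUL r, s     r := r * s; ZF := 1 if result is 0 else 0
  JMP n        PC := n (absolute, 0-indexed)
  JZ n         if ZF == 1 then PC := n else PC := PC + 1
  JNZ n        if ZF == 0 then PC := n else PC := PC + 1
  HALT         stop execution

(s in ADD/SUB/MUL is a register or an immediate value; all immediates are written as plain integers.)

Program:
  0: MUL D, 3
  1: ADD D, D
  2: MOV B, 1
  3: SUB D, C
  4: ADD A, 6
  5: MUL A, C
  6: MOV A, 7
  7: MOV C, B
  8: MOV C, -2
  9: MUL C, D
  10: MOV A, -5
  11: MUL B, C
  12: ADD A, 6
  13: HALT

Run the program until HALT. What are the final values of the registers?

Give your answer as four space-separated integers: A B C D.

Answer: 1 0 0 0

Derivation:
Step 1: PC=0 exec 'MUL D, 3'. After: A=0 B=0 C=0 D=0 ZF=1 PC=1
Step 2: PC=1 exec 'ADD D, D'. After: A=0 B=0 C=0 D=0 ZF=1 PC=2
Step 3: PC=2 exec 'MOV B, 1'. After: A=0 B=1 C=0 D=0 ZF=1 PC=3
Step 4: PC=3 exec 'SUB D, C'. After: A=0 B=1 C=0 D=0 ZF=1 PC=4
Step 5: PC=4 exec 'ADD A, 6'. After: A=6 B=1 C=0 D=0 ZF=0 PC=5
Step 6: PC=5 exec 'MUL A, C'. After: A=0 B=1 C=0 D=0 ZF=1 PC=6
Step 7: PC=6 exec 'MOV A, 7'. After: A=7 B=1 C=0 D=0 ZF=1 PC=7
Step 8: PC=7 exec 'MOV C, B'. After: A=7 B=1 C=1 D=0 ZF=1 PC=8
Step 9: PC=8 exec 'MOV C, -2'. After: A=7 B=1 C=-2 D=0 ZF=1 PC=9
Step 10: PC=9 exec 'MUL C, D'. After: A=7 B=1 C=0 D=0 ZF=1 PC=10
Step 11: PC=10 exec 'MOV A, -5'. After: A=-5 B=1 C=0 D=0 ZF=1 PC=11
Step 12: PC=11 exec 'MUL B, C'. After: A=-5 B=0 C=0 D=0 ZF=1 PC=12
Step 13: PC=12 exec 'ADD A, 6'. After: A=1 B=0 C=0 D=0 ZF=0 PC=13
Step 14: PC=13 exec 'HALT'. After: A=1 B=0 C=0 D=0 ZF=0 PC=13 HALTED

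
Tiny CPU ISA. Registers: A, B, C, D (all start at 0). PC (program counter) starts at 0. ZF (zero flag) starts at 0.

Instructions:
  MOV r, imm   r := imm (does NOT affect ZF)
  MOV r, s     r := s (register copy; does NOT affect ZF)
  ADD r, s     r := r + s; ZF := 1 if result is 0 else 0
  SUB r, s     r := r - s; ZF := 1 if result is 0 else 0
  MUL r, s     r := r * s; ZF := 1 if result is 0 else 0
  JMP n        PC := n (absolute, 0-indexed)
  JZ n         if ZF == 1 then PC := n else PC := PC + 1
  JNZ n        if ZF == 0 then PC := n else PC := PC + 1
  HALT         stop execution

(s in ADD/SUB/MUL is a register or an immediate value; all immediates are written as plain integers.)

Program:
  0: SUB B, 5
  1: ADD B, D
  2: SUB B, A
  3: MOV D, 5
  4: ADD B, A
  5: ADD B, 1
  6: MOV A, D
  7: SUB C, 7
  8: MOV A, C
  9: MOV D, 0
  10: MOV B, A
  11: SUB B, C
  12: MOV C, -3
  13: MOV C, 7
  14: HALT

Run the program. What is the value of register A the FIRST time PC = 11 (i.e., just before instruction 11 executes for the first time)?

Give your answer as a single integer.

Step 1: PC=0 exec 'SUB B, 5'. After: A=0 B=-5 C=0 D=0 ZF=0 PC=1
Step 2: PC=1 exec 'ADD B, D'. After: A=0 B=-5 C=0 D=0 ZF=0 PC=2
Step 3: PC=2 exec 'SUB B, A'. After: A=0 B=-5 C=0 D=0 ZF=0 PC=3
Step 4: PC=3 exec 'MOV D, 5'. After: A=0 B=-5 C=0 D=5 ZF=0 PC=4
Step 5: PC=4 exec 'ADD B, A'. After: A=0 B=-5 C=0 D=5 ZF=0 PC=5
Step 6: PC=5 exec 'ADD B, 1'. After: A=0 B=-4 C=0 D=5 ZF=0 PC=6
Step 7: PC=6 exec 'MOV A, D'. After: A=5 B=-4 C=0 D=5 ZF=0 PC=7
Step 8: PC=7 exec 'SUB C, 7'. After: A=5 B=-4 C=-7 D=5 ZF=0 PC=8
Step 9: PC=8 exec 'MOV A, C'. After: A=-7 B=-4 C=-7 D=5 ZF=0 PC=9
Step 10: PC=9 exec 'MOV D, 0'. After: A=-7 B=-4 C=-7 D=0 ZF=0 PC=10
Step 11: PC=10 exec 'MOV B, A'. After: A=-7 B=-7 C=-7 D=0 ZF=0 PC=11
First time PC=11: A=-7

-7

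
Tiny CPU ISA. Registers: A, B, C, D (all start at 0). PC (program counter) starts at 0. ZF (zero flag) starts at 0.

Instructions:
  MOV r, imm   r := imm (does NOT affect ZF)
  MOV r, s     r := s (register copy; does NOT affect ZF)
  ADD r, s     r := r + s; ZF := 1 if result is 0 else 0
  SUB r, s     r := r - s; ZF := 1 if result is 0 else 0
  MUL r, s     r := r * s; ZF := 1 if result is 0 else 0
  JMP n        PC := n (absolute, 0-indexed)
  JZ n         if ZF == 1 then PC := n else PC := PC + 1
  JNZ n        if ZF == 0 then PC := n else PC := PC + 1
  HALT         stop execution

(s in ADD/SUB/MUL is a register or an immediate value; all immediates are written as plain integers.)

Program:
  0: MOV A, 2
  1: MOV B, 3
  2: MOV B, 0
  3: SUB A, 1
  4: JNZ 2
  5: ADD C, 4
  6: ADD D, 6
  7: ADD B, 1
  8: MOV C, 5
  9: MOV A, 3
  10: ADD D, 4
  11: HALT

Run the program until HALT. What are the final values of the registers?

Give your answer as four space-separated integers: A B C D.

Answer: 3 1 5 10

Derivation:
Step 1: PC=0 exec 'MOV A, 2'. After: A=2 B=0 C=0 D=0 ZF=0 PC=1
Step 2: PC=1 exec 'MOV B, 3'. After: A=2 B=3 C=0 D=0 ZF=0 PC=2
Step 3: PC=2 exec 'MOV B, 0'. After: A=2 B=0 C=0 D=0 ZF=0 PC=3
Step 4: PC=3 exec 'SUB A, 1'. After: A=1 B=0 C=0 D=0 ZF=0 PC=4
Step 5: PC=4 exec 'JNZ 2'. After: A=1 B=0 C=0 D=0 ZF=0 PC=2
Step 6: PC=2 exec 'MOV B, 0'. After: A=1 B=0 C=0 D=0 ZF=0 PC=3
Step 7: PC=3 exec 'SUB A, 1'. After: A=0 B=0 C=0 D=0 ZF=1 PC=4
Step 8: PC=4 exec 'JNZ 2'. After: A=0 B=0 C=0 D=0 ZF=1 PC=5
Step 9: PC=5 exec 'ADD C, 4'. After: A=0 B=0 C=4 D=0 ZF=0 PC=6
Step 10: PC=6 exec 'ADD D, 6'. After: A=0 B=0 C=4 D=6 ZF=0 PC=7
Step 11: PC=7 exec 'ADD B, 1'. After: A=0 B=1 C=4 D=6 ZF=0 PC=8
Step 12: PC=8 exec 'MOV C, 5'. After: A=0 B=1 C=5 D=6 ZF=0 PC=9
Step 13: PC=9 exec 'MOV A, 3'. After: A=3 B=1 C=5 D=6 ZF=0 PC=10
Step 14: PC=10 exec 'ADD D, 4'. After: A=3 B=1 C=5 D=10 ZF=0 PC=11
Step 15: PC=11 exec 'HALT'. After: A=3 B=1 C=5 D=10 ZF=0 PC=11 HALTED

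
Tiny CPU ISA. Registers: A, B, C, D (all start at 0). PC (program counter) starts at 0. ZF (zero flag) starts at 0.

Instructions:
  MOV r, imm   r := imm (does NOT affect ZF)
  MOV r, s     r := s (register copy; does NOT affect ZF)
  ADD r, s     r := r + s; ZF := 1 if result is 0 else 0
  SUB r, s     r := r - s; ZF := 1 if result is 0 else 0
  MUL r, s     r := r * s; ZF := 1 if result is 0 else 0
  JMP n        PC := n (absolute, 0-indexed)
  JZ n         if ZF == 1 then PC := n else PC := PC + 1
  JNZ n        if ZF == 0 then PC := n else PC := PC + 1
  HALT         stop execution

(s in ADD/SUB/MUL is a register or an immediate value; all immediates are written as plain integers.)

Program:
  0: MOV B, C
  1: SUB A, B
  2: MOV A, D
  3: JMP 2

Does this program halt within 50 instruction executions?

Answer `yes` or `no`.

Step 1: PC=0 exec 'MOV B, C'. After: A=0 B=0 C=0 D=0 ZF=0 PC=1
Step 2: PC=1 exec 'SUB A, B'. After: A=0 B=0 C=0 D=0 ZF=1 PC=2
Step 3: PC=2 exec 'MOV A, D'. After: A=0 B=0 C=0 D=0 ZF=1 PC=3
Step 4: PC=3 exec 'JMP 2'. After: A=0 B=0 C=0 D=0 ZF=1 PC=2
State after step 4 equals state after step 2: the program is in a cycle of length 2 and will never halt.

Answer: no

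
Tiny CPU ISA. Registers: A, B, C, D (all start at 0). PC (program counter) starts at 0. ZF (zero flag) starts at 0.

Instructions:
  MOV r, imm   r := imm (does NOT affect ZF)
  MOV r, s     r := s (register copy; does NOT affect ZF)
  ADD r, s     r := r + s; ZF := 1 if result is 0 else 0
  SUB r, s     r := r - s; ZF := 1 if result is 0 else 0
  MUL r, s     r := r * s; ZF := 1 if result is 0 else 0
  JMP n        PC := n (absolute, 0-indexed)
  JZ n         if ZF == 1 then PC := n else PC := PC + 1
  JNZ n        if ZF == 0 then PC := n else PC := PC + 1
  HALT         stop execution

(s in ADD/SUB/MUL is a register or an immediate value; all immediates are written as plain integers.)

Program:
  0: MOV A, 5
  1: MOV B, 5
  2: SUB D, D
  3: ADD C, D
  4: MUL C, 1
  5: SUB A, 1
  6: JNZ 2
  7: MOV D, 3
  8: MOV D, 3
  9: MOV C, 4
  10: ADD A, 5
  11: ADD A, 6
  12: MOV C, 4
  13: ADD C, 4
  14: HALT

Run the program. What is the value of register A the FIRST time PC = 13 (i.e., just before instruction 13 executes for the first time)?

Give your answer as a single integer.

Step 1: PC=0 exec 'MOV A, 5'. After: A=5 B=0 C=0 D=0 ZF=0 PC=1
Step 2: PC=1 exec 'MOV B, 5'. After: A=5 B=5 C=0 D=0 ZF=0 PC=2
Step 3: PC=2 exec 'SUB D, D'. After: A=5 B=5 C=0 D=0 ZF=1 PC=3
Step 4: PC=3 exec 'ADD C, D'. After: A=5 B=5 C=0 D=0 ZF=1 PC=4
Step 5: PC=4 exec 'MUL C, 1'. After: A=5 B=5 C=0 D=0 ZF=1 PC=5
Step 6: PC=5 exec 'SUB A, 1'. After: A=4 B=5 C=0 D=0 ZF=0 PC=6
Step 7: PC=6 exec 'JNZ 2'. After: A=4 B=5 C=0 D=0 ZF=0 PC=2
Step 8: PC=2 exec 'SUB D, D'. After: A=4 B=5 C=0 D=0 ZF=1 PC=3
Step 9: PC=3 exec 'ADD C, D'. After: A=4 B=5 C=0 D=0 ZF=1 PC=4
Step 10: PC=4 exec 'MUL C, 1'. After: A=4 B=5 C=0 D=0 ZF=1 PC=5
Step 11: PC=5 exec 'SUB A, 1'. After: A=3 B=5 C=0 D=0 ZF=0 PC=6
Step 12: PC=6 exec 'JNZ 2'. After: A=3 B=5 C=0 D=0 ZF=0 PC=2
Step 13: PC=2 exec 'SUB D, D'. After: A=3 B=5 C=0 D=0 ZF=1 PC=3
Step 14: PC=3 exec 'ADD C, D'. After: A=3 B=5 C=0 D=0 ZF=1 PC=4
Step 15: PC=4 exec 'MUL C, 1'. After: A=3 B=5 C=0 D=0 ZF=1 PC=5
Step 16: PC=5 exec 'SUB A, 1'. After: A=2 B=5 C=0 D=0 ZF=0 PC=6
Step 17: PC=6 exec 'JNZ 2'. After: A=2 B=5 C=0 D=0 ZF=0 PC=2
Step 18: PC=2 exec 'SUB D, D'. After: A=2 B=5 C=0 D=0 ZF=1 PC=3
Step 19: PC=3 exec 'ADD C, D'. After: A=2 B=5 C=0 D=0 ZF=1 PC=4
Step 20: PC=4 exec 'MUL C, 1'. After: A=2 B=5 C=0 D=0 ZF=1 PC=5
Step 21: PC=5 exec 'SUB A, 1'. After: A=1 B=5 C=0 D=0 ZF=0 PC=6
Step 22: PC=6 exec 'JNZ 2'. After: A=1 B=5 C=0 D=0 ZF=0 PC=2
Step 23: PC=2 exec 'SUB D, D'. After: A=1 B=5 C=0 D=0 ZF=1 PC=3
Step 24: PC=3 exec 'ADD C, D'. After: A=1 B=5 C=0 D=0 ZF=1 PC=4
Step 25: PC=4 exec 'MUL C, 1'. After: A=1 B=5 C=0 D=0 ZF=1 PC=5
Step 26: PC=5 exec 'SUB A, 1'. After: A=0 B=5 C=0 D=0 ZF=1 PC=6
Step 27: PC=6 exec 'JNZ 2'. After: A=0 B=5 C=0 D=0 ZF=1 PC=7
Step 28: PC=7 exec 'MOV D, 3'. After: A=0 B=5 C=0 D=3 ZF=1 PC=8
Step 29: PC=8 exec 'MOV D, 3'. After: A=0 B=5 C=0 D=3 ZF=1 PC=9
Step 30: PC=9 exec 'MOV C, 4'. After: A=0 B=5 C=4 D=3 ZF=1 PC=10
Step 31: PC=10 exec 'ADD A, 5'. After: A=5 B=5 C=4 D=3 ZF=0 PC=11
Step 32: PC=11 exec 'ADD A, 6'. After: A=11 B=5 C=4 D=3 ZF=0 PC=12
Step 33: PC=12 exec 'MOV C, 4'. After: A=11 B=5 C=4 D=3 ZF=0 PC=13
First time PC=13: A=11

11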